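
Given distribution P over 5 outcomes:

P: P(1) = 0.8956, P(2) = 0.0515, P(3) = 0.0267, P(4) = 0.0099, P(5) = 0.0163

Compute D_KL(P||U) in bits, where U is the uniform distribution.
1.6568 bits

U(i) = 1/5 for all i

D_KL(P||U) = Σ P(x) log₂(P(x) / (1/5))
           = Σ P(x) log₂(P(x)) + log₂(5)
           = log₂(5) - H(P)

H(P) = -Σ P(x) log₂(P(x)):
  -P(1)·log₂(P(1)) = -(0.8956)·log₂(0.8956) = 0.14247
  -P(2)·log₂(P(2)) = -(0.0515)·log₂(0.0515) = 0.22038
  -P(3)·log₂(P(3)) = -(0.0267)·log₂(0.0267) = 0.13956
  -P(4)·log₂(P(4)) = -(0.0099)·log₂(0.0099) = 0.06592
  -P(5)·log₂(P(5)) = -(0.0163)·log₂(0.0163) = 0.09681
H(P) = 0.14247 + 0.22038 + 0.13956 + 0.06592 + 0.09681 = 0.66514 bits

log₂(5) = 2.32193 bits

D_KL(P||U) = 2.32193 - 0.66514 = 1.65679 ≈ 1.6568 bits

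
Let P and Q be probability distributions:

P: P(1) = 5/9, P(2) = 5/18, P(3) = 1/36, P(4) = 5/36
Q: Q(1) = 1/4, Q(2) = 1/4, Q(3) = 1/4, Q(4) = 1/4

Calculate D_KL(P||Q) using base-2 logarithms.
0.4764 bits

D_KL(P||Q) = Σ P(x) log₂(P(x)/Q(x))

Computing term by term:
  P(1)·log₂(P(1)/Q(1)) = (5/9)·log₂((5/9)/(1/4)) = 0.64000
  P(2)·log₂(P(2)/Q(2)) = (5/18)·log₂((5/18)/(1/4)) = 0.04222
  P(3)·log₂(P(3)/Q(3)) = (1/36)·log₂((1/36)/(1/4)) = -0.08805
  P(4)·log₂(P(4)/Q(4)) = (5/36)·log₂((5/36)/(1/4)) = -0.11778

D_KL(P||Q) = 0.64000 + 0.04222 - 0.08805 - 0.11778 = 0.47639 ≈ 0.4764 bits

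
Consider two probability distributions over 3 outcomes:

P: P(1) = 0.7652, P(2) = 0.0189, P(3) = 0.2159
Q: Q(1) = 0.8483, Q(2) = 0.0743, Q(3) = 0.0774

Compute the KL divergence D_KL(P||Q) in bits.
0.1684 bits

D_KL(P||Q) = Σ P(x) log₂(P(x)/Q(x))

Computing term by term:
  P(1)·log₂(P(1)/Q(1)) = 0.7652·log₂(0.7652/0.8483) = -0.11381
  P(2)·log₂(P(2)/Q(2)) = 0.0189·log₂(0.0189/0.0743) = -0.03733
  P(3)·log₂(P(3)/Q(3)) = 0.2159·log₂(0.2159/0.0774) = 0.31952

D_KL(P||Q) = -0.11381 - 0.03733 + 0.31952 = 0.16838 ≈ 0.1684 bits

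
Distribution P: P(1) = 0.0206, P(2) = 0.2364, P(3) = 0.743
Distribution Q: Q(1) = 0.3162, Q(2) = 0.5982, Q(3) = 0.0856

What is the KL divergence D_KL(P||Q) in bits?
1.9186 bits

D_KL(P||Q) = Σ P(x) log₂(P(x)/Q(x))

Computing term by term:
  P(1)·log₂(P(1)/Q(1)) = 0.0206·log₂(0.0206/0.3162) = -0.08117
  P(2)·log₂(P(2)/Q(2)) = 0.2364·log₂(0.2364/0.5982) = -0.31663
  P(3)·log₂(P(3)/Q(3)) = 0.743·log₂(0.743/0.0856) = 2.31644

D_KL(P||Q) = -0.08117 - 0.31663 + 2.31644 = 1.91864 ≈ 1.9186 bits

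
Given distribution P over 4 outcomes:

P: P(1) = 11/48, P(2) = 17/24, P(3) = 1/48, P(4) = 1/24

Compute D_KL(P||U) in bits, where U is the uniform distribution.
0.8531 bits

U(i) = 1/4 for all i

D_KL(P||U) = Σ P(x) log₂(P(x) / (1/4))
           = Σ P(x) log₂(P(x)) + log₂(4)
           = log₂(4) - H(P)

H(P) = -Σ P(x) log₂(P(x)):
  -P(1)·log₂(P(1)) = -(11/48)·log₂(11/48) = 0.48710
  -P(2)·log₂(P(2)) = -(17/24)·log₂(17/24) = 0.35240
  -P(3)·log₂(P(3)) = -(1/48)·log₂(1/48) = 0.11635
  -P(4)·log₂(P(4)) = -(1/24)·log₂(1/24) = 0.19104
H(P) = 0.48710 + 0.35240 + 0.11635 + 0.19104 = 1.14689 bits

log₂(4) = 2.00000 bits

D_KL(P||U) = 2.00000 - 1.14689 = 0.85311 ≈ 0.8531 bits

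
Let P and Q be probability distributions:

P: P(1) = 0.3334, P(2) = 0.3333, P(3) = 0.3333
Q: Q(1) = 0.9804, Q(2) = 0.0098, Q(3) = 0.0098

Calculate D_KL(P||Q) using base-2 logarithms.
2.8728 bits

D_KL(P||Q) = Σ P(x) log₂(P(x)/Q(x))

Computing term by term:
  P(1)·log₂(P(1)/Q(1)) = 0.3334·log₂(0.3334/0.9804) = -0.51881
  P(2)·log₂(P(2)/Q(2)) = 0.3333·log₂(0.3333/0.0098) = 1.69580
  P(3)·log₂(P(3)/Q(3)) = 0.3333·log₂(0.3333/0.0098) = 1.69580

D_KL(P||Q) = -0.51881 + 1.69580 + 1.69580 = 2.87279 ≈ 2.8728 bits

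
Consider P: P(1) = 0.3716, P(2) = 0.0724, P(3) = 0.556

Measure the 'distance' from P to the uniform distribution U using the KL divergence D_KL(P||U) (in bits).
0.3092 bits

U(i) = 1/3 for all i

D_KL(P||U) = Σ P(x) log₂(P(x) / (1/3))
           = Σ P(x) log₂(P(x)) + log₂(3)
           = log₂(3) - H(P)

H(P) = -Σ P(x) log₂(P(x)):
  -P(1)·log₂(P(1)) = -(0.3716)·log₂(0.3716) = 0.53071
  -P(2)·log₂(P(2)) = -(0.0724)·log₂(0.0724) = 0.27424
  -P(3)·log₂(P(3)) = -(0.556)·log₂(0.556) = 0.47084
H(P) = 0.53071 + 0.27424 + 0.47084 = 1.27579 bits

log₂(3) = 1.58496 bits

D_KL(P||U) = 1.58496 - 1.27579 = 0.30917 ≈ 0.3092 bits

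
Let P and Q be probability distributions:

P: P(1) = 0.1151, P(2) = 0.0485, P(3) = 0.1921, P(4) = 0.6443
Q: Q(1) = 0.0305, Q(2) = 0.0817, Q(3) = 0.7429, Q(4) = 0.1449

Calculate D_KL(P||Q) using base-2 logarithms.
1.1962 bits

D_KL(P||Q) = Σ P(x) log₂(P(x)/Q(x))

Computing term by term:
  P(1)·log₂(P(1)/Q(1)) = 0.1151·log₂(0.1151/0.0305) = 0.22053
  P(2)·log₂(P(2)/Q(2)) = 0.0485·log₂(0.0485/0.0817) = -0.03649
  P(3)·log₂(P(3)/Q(3)) = 0.1921·log₂(0.1921/0.7429) = -0.37485
  P(4)·log₂(P(4)/Q(4)) = 0.6443·log₂(0.6443/0.1449) = 1.38697

D_KL(P||Q) = 0.22053 - 0.03649 - 0.37485 + 1.38697 = 1.19616 ≈ 1.1962 bits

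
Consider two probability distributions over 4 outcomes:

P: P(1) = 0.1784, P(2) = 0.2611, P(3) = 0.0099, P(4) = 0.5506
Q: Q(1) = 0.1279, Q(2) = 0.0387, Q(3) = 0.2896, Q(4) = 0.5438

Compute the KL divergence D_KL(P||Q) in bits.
0.7664 bits

D_KL(P||Q) = Σ P(x) log₂(P(x)/Q(x))

Computing term by term:
  P(1)·log₂(P(1)/Q(1)) = 0.1784·log₂(0.1784/0.1279) = 0.08565
  P(2)·log₂(P(2)/Q(2)) = 0.2611·log₂(0.2611/0.0387) = 0.71912
  P(3)·log₂(P(3)/Q(3)) = 0.0099·log₂(0.0099/0.2896) = -0.04822
  P(4)·log₂(P(4)/Q(4)) = 0.5506·log₂(0.5506/0.5438) = 0.00987

D_KL(P||Q) = 0.08565 + 0.71912 - 0.04822 + 0.00987 = 0.76642 ≈ 0.7664 bits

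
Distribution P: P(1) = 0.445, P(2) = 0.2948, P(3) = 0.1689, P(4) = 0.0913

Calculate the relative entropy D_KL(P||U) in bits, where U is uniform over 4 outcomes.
0.2121 bits

U(i) = 1/4 for all i

D_KL(P||U) = Σ P(x) log₂(P(x) / (1/4))
           = Σ P(x) log₂(P(x)) + log₂(4)
           = log₂(4) - H(P)

H(P) = -Σ P(x) log₂(P(x)):
  -P(1)·log₂(P(1)) = -(0.445)·log₂(0.445) = 0.51981
  -P(2)·log₂(P(2)) = -(0.2948)·log₂(0.2948) = 0.51949
  -P(3)·log₂(P(3)) = -(0.1689)·log₂(0.1689) = 0.43336
  -P(4)·log₂(P(4)) = -(0.0913)·log₂(0.0913) = 0.31528
H(P) = 0.51981 + 0.51949 + 0.43336 + 0.31528 = 1.78794 bits

log₂(4) = 2.00000 bits

D_KL(P||U) = 2.00000 - 1.78794 = 0.21206 ≈ 0.2121 bits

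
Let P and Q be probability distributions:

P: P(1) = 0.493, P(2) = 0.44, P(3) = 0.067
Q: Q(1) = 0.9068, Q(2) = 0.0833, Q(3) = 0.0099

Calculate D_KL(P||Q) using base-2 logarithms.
0.8079 bits

D_KL(P||Q) = Σ P(x) log₂(P(x)/Q(x))

Computing term by term:
  P(1)·log₂(P(1)/Q(1)) = 0.493·log₂(0.493/0.9068) = -0.43344
  P(2)·log₂(P(2)/Q(2)) = 0.44·log₂(0.44/0.0833) = 1.05649
  P(3)·log₂(P(3)/Q(3)) = 0.067·log₂(0.067/0.0099) = 0.18483

D_KL(P||Q) = -0.43344 + 1.05649 + 0.18483 = 0.80788 ≈ 0.8079 bits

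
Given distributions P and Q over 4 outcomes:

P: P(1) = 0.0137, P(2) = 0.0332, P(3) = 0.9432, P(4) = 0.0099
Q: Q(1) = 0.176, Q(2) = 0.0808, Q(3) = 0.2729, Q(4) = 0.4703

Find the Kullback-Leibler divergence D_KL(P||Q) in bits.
1.5394 bits

D_KL(P||Q) = Σ P(x) log₂(P(x)/Q(x))

Computing term by term:
  P(1)·log₂(P(1)/Q(1)) = 0.0137·log₂(0.0137/0.176) = -0.05046
  P(2)·log₂(P(2)/Q(2)) = 0.0332·log₂(0.0332/0.0808) = -0.04260
  P(3)·log₂(P(3)/Q(3)) = 0.9432·log₂(0.9432/0.2729) = 1.68757
  P(4)·log₂(P(4)/Q(4)) = 0.0099·log₂(0.0099/0.4703) = -0.05514

D_KL(P||Q) = -0.05046 - 0.04260 + 1.68757 - 0.05514 = 1.53937 ≈ 1.5394 bits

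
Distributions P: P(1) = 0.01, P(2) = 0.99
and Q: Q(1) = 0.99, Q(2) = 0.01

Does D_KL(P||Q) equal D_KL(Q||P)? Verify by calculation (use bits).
D_KL(P||Q) = 6.4968 bits, D_KL(Q||P) = 6.4968 bits. Yes — for this pair D_KL(P||Q) = D_KL(Q||P).

D_KL(P||Q) = Σ P(x) log₂(P(x)/Q(x))

Computing term by term:
  P(1)·log₂(P(1)/Q(1)) = 0.01·log₂(0.01/0.99) = -0.06629
  P(2)·log₂(P(2)/Q(2)) = 0.99·log₂(0.99/0.01) = 6.56306

D_KL(P||Q) = -0.06629 + 6.56306 = 6.49677 ≈ 6.4968 bits

D_KL(Q||P) = Σ Q(x) log₂(Q(x)/P(x))

Computing term by term:
  Q(1)·log₂(Q(1)/P(1)) = 0.99·log₂(0.99/0.01) = 6.56306
  Q(2)·log₂(Q(2)/P(2)) = 0.01·log₂(0.01/0.99) = -0.06629

D_KL(Q||P) = 6.56306 - 0.06629 = 6.49677 ≈ 6.4968 bits

These ARE equal here. Q is P with outcomes relabeled (Q(1) = P(2), Q(2) = P(1)) by a relabeling that is its own inverse, so the two sums contain exactly the same terms in a different order. This is a special case — KL divergence is not symmetric in general: D_KL(P||Q) ≠ D_KL(Q||P) for most P, Q.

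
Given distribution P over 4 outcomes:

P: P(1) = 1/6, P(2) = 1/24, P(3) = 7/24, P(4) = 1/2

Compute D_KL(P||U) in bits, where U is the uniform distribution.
0.3597 bits

U(i) = 1/4 for all i

D_KL(P||U) = Σ P(x) log₂(P(x) / (1/4))
           = Σ P(x) log₂(P(x)) + log₂(4)
           = log₂(4) - H(P)

H(P) = -Σ P(x) log₂(P(x)):
  -P(1)·log₂(P(1)) = -(1/6)·log₂(1/6) = 0.43083
  -P(2)·log₂(P(2)) = -(1/24)·log₂(1/24) = 0.19104
  -P(3)·log₂(P(3)) = -(7/24)·log₂(7/24) = 0.51847
  -P(4)·log₂(P(4)) = -(1/2)·log₂(1/2) = 0.50000
H(P) = 0.43083 + 0.19104 + 0.51847 + 0.50000 = 1.64034 bits

log₂(4) = 2.00000 bits

D_KL(P||U) = 2.00000 - 1.64034 = 0.35966 ≈ 0.3597 bits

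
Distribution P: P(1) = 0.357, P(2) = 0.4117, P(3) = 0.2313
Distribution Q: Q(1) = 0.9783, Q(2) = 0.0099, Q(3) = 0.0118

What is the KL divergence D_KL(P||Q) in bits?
2.6879 bits

D_KL(P||Q) = Σ P(x) log₂(P(x)/Q(x))

Computing term by term:
  P(1)·log₂(P(1)/Q(1)) = 0.357·log₂(0.357/0.9783) = -0.51920
  P(2)·log₂(P(2)/Q(2)) = 0.4117·log₂(0.4117/0.0099) = 2.21413
  P(3)·log₂(P(3)/Q(3)) = 0.2313·log₂(0.2313/0.0118) = 0.99295

D_KL(P||Q) = -0.51920 + 2.21413 + 0.99295 = 2.68788 ≈ 2.6879 bits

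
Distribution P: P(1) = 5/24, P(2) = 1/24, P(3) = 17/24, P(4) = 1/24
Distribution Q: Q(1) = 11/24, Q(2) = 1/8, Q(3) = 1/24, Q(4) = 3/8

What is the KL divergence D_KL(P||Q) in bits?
2.4602 bits

D_KL(P||Q) = Σ P(x) log₂(P(x)/Q(x))

Computing term by term:
  P(1)·log₂(P(1)/Q(1)) = (5/24)·log₂((5/24)/(11/24)) = -0.23698
  P(2)·log₂(P(2)/Q(2)) = (1/24)·log₂((1/24)/(1/8)) = -0.06604
  P(3)·log₂(P(3)/Q(3)) = (17/24)·log₂((17/24)/(1/24)) = 2.89529
  P(4)·log₂(P(4)/Q(4)) = (1/24)·log₂((1/24)/(3/8)) = -0.13208

D_KL(P||Q) = -0.23698 - 0.06604 + 2.89529 - 0.13208 = 2.46019 ≈ 2.4602 bits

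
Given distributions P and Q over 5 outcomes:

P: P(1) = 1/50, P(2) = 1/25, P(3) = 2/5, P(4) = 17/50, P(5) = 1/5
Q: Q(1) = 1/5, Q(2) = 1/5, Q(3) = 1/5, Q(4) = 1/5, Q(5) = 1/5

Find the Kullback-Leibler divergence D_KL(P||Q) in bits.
0.5010 bits

D_KL(P||Q) = Σ P(x) log₂(P(x)/Q(x))

Computing term by term:
  P(1)·log₂(P(1)/Q(1)) = (1/50)·log₂((1/50)/(1/5)) = -0.06644
  P(2)·log₂(P(2)/Q(2)) = (1/25)·log₂((1/25)/(1/5)) = -0.09288
  P(3)·log₂(P(3)/Q(3)) = (2/5)·log₂((2/5)/(1/5)) = 0.40000
  P(4)·log₂(P(4)/Q(4)) = (17/50)·log₂((17/50)/(1/5)) = 0.26028
  P(5)·log₂(P(5)/Q(5)) = (1/5)·log₂((1/5)/(1/5)) = 0.00000

D_KL(P||Q) = -0.06644 - 0.09288 + 0.40000 + 0.26028 + 0.00000 = 0.50096 ≈ 0.5010 bits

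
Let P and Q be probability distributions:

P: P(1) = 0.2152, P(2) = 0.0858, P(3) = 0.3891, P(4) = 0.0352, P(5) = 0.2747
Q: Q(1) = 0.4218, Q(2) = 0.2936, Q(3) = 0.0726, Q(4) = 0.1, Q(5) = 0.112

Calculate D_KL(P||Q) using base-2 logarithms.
0.8838 bits

D_KL(P||Q) = Σ P(x) log₂(P(x)/Q(x))

Computing term by term:
  P(1)·log₂(P(1)/Q(1)) = 0.2152·log₂(0.2152/0.4218) = -0.20893
  P(2)·log₂(P(2)/Q(2)) = 0.0858·log₂(0.0858/0.2936) = -0.15228
  P(3)·log₂(P(3)/Q(3)) = 0.3891·log₂(0.3891/0.0726) = 0.94244
  P(4)·log₂(P(4)/Q(4)) = 0.0352·log₂(0.0352/0.1) = -0.05302
  P(5)·log₂(P(5)/Q(5)) = 0.2747·log₂(0.2747/0.112) = 0.35556

D_KL(P||Q) = -0.20893 - 0.15228 + 0.94244 - 0.05302 + 0.35556 = 0.88377 ≈ 0.8838 bits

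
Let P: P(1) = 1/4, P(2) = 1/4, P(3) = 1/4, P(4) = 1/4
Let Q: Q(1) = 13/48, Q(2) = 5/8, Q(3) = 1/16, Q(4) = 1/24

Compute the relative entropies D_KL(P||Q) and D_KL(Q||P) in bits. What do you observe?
D_KL(P||Q) = 0.7869 bits, D_KL(Q||P) = 0.6248 bits. The two directions give different values (D_KL(P||Q) exceeds D_KL(Q||P) by 0.1621 bits): KL divergence is asymmetric.

D_KL(P||Q) = Σ P(x) log₂(P(x)/Q(x))

Computing term by term:
  P(1)·log₂(P(1)/Q(1)) = (1/4)·log₂((1/4)/(13/48)) = -0.02887
  P(2)·log₂(P(2)/Q(2)) = (1/4)·log₂((1/4)/(5/8)) = -0.33048
  P(3)·log₂(P(3)/Q(3)) = (1/4)·log₂((1/4)/(1/16)) = 0.50000
  P(4)·log₂(P(4)/Q(4)) = (1/4)·log₂((1/4)/(1/24)) = 0.64624

D_KL(P||Q) = -0.02887 - 0.33048 + 0.50000 + 0.64624 = 0.78689 ≈ 0.7869 bits

D_KL(Q||P) = Σ Q(x) log₂(Q(x)/P(x))

Computing term by term:
  Q(1)·log₂(Q(1)/P(1)) = (13/48)·log₂((13/48)/(1/4)) = 0.03128
  Q(2)·log₂(Q(2)/P(2)) = (5/8)·log₂((5/8)/(1/4)) = 0.82621
  Q(3)·log₂(Q(3)/P(3)) = (1/16)·log₂((1/16)/(1/4)) = -0.12500
  Q(4)·log₂(Q(4)/P(4)) = (1/24)·log₂((1/24)/(1/4)) = -0.10771

D_KL(Q||P) = 0.03128 + 0.82621 - 0.12500 - 0.10771 = 0.62478 ≈ 0.6248 bits

These are NOT equal (difference: 0.1621 bits). KL divergence is asymmetric: D_KL(P||Q) ≠ D_KL(Q||P) in general.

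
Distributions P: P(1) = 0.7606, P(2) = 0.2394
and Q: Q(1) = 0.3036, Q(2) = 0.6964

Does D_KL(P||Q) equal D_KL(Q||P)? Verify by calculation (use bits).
D_KL(P||Q) = 0.6390 bits, D_KL(Q||P) = 0.6705 bits. No — D_KL(P||Q) ≠ D_KL(Q||P) for this pair.

D_KL(P||Q) = Σ P(x) log₂(P(x)/Q(x))

Computing term by term:
  P(1)·log₂(P(1)/Q(1)) = 0.7606·log₂(0.7606/0.3036) = 1.00777
  P(2)·log₂(P(2)/Q(2)) = 0.2394·log₂(0.2394/0.6964) = -0.36879

D_KL(P||Q) = 1.00777 - 0.36879 = 0.63898 ≈ 0.6390 bits

D_KL(Q||P) = Σ Q(x) log₂(Q(x)/P(x))

Computing term by term:
  Q(1)·log₂(Q(1)/P(1)) = 0.3036·log₂(0.3036/0.7606) = -0.40226
  Q(2)·log₂(Q(2)/P(2)) = 0.6964·log₂(0.6964/0.2394) = 1.07280

D_KL(Q||P) = -0.40226 + 1.07280 = 0.67054 ≈ 0.6705 bits

These are NOT equal (difference: 0.0315 bits). KL divergence is asymmetric: D_KL(P||Q) ≠ D_KL(Q||P) in general.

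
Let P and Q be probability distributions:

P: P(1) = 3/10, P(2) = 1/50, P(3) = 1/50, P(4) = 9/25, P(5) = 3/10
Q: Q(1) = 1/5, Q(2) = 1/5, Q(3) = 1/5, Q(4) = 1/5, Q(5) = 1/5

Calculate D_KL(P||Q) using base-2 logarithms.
0.5234 bits

D_KL(P||Q) = Σ P(x) log₂(P(x)/Q(x))

Computing term by term:
  P(1)·log₂(P(1)/Q(1)) = (3/10)·log₂((3/10)/(1/5)) = 0.17549
  P(2)·log₂(P(2)/Q(2)) = (1/50)·log₂((1/50)/(1/5)) = -0.06644
  P(3)·log₂(P(3)/Q(3)) = (1/50)·log₂((1/50)/(1/5)) = -0.06644
  P(4)·log₂(P(4)/Q(4)) = (9/25)·log₂((9/25)/(1/5)) = 0.30528
  P(5)·log₂(P(5)/Q(5)) = (3/10)·log₂((3/10)/(1/5)) = 0.17549

D_KL(P||Q) = 0.17549 - 0.06644 - 0.06644 + 0.30528 + 0.17549 = 0.52338 ≈ 0.5234 bits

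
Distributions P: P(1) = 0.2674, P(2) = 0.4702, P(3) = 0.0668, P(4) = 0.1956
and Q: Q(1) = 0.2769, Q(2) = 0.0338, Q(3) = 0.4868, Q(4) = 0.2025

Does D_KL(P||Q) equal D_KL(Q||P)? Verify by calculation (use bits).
D_KL(P||Q) = 1.5712 bits, D_KL(Q||P) = 1.2906 bits. No — D_KL(P||Q) ≠ D_KL(Q||P) for this pair.

D_KL(P||Q) = Σ P(x) log₂(P(x)/Q(x))

Computing term by term:
  P(1)·log₂(P(1)/Q(1)) = 0.2674·log₂(0.2674/0.2769) = -0.01347
  P(2)·log₂(P(2)/Q(2)) = 0.4702·log₂(0.4702/0.0338) = 1.78590
  P(3)·log₂(P(3)/Q(3)) = 0.0668·log₂(0.0668/0.4868) = -0.19141
  P(4)·log₂(P(4)/Q(4)) = 0.1956·log₂(0.1956/0.2025) = -0.00978

D_KL(P||Q) = -0.01347 + 1.78590 - 0.19141 - 0.00978 = 1.57124 ≈ 1.5712 bits

D_KL(Q||P) = Σ Q(x) log₂(Q(x)/P(x))

Computing term by term:
  Q(1)·log₂(Q(1)/P(1)) = 0.2769·log₂(0.2769/0.2674) = 0.01395
  Q(2)·log₂(Q(2)/P(2)) = 0.0338·log₂(0.0338/0.4702) = -0.12838
  Q(3)·log₂(Q(3)/P(3)) = 0.4868·log₂(0.4868/0.0668) = 1.39488
  Q(4)·log₂(Q(4)/P(4)) = 0.2025·log₂(0.2025/0.1956) = 0.01013

D_KL(Q||P) = 0.01395 - 0.12838 + 1.39488 + 0.01013 = 1.29058 ≈ 1.2906 bits

These are NOT equal (difference: 0.2806 bits). KL divergence is asymmetric: D_KL(P||Q) ≠ D_KL(Q||P) in general.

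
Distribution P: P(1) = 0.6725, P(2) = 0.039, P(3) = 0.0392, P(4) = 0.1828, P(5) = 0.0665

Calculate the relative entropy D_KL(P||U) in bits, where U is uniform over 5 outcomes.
0.8631 bits

U(i) = 1/5 for all i

D_KL(P||U) = Σ P(x) log₂(P(x) / (1/5))
           = Σ P(x) log₂(P(x)) + log₂(5)
           = log₂(5) - H(P)

H(P) = -Σ P(x) log₂(P(x)):
  -P(1)·log₂(P(1)) = -(0.6725)·log₂(0.6725) = 0.38493
  -P(2)·log₂(P(2)) = -(0.039)·log₂(0.039) = 0.18253
  -P(3)·log₂(P(3)) = -(0.0392)·log₂(0.0392) = 0.18318
  -P(4)·log₂(P(4)) = -(0.1828)·log₂(0.1828) = 0.44816
  -P(5)·log₂(P(5)) = -(0.0665)·log₂(0.0665) = 0.26005
H(P) = 0.38493 + 0.18253 + 0.18318 + 0.44816 + 0.26005 = 1.45885 bits

log₂(5) = 2.32193 bits

D_KL(P||U) = 2.32193 - 1.45885 = 0.86308 ≈ 0.8631 bits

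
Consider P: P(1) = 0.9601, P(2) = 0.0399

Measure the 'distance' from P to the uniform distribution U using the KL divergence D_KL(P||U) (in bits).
0.7582 bits

U(i) = 1/2 for all i

D_KL(P||U) = Σ P(x) log₂(P(x) / (1/2))
           = Σ P(x) log₂(P(x)) + log₂(2)
           = log₂(2) - H(P)

H(P) = -Σ P(x) log₂(P(x)):
  -P(1)·log₂(P(1)) = -(0.9601)·log₂(0.9601) = 0.05640
  -P(2)·log₂(P(2)) = -(0.0399)·log₂(0.0399) = 0.18543
H(P) = 0.05640 + 0.18543 = 0.24183 bits

log₂(2) = 1.00000 bits

D_KL(P||U) = 1.00000 - 0.24183 = 0.75817 ≈ 0.7582 bits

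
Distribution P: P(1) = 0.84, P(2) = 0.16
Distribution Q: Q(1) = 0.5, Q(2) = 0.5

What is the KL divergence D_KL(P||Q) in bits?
0.3657 bits

D_KL(P||Q) = Σ P(x) log₂(P(x)/Q(x))

Computing term by term:
  P(1)·log₂(P(1)/Q(1)) = 0.84·log₂(0.84/0.5) = 0.62871
  P(2)·log₂(P(2)/Q(2)) = 0.16·log₂(0.16/0.5) = -0.26302

D_KL(P||Q) = 0.62871 - 0.26302 = 0.36569 ≈ 0.3657 bits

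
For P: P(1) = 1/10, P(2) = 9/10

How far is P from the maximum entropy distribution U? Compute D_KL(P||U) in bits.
0.5310 bits

U(i) = 1/2 for all i

D_KL(P||U) = Σ P(x) log₂(P(x) / (1/2))
           = Σ P(x) log₂(P(x)) + log₂(2)
           = log₂(2) - H(P)

H(P) = -Σ P(x) log₂(P(x)):
  -P(1)·log₂(P(1)) = -(1/10)·log₂(1/10) = 0.33219
  -P(2)·log₂(P(2)) = -(9/10)·log₂(9/10) = 0.13680
H(P) = 0.33219 + 0.13680 = 0.46899 bits

log₂(2) = 1.00000 bits

D_KL(P||U) = 1.00000 - 0.46899 = 0.53101 ≈ 0.5310 bits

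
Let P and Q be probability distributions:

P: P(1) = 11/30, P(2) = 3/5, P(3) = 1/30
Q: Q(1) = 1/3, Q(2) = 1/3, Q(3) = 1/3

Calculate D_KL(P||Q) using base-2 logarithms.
0.4485 bits

D_KL(P||Q) = Σ P(x) log₂(P(x)/Q(x))

Computing term by term:
  P(1)·log₂(P(1)/Q(1)) = (11/30)·log₂((11/30)/(1/3)) = 0.05042
  P(2)·log₂(P(2)/Q(2)) = (3/5)·log₂((3/5)/(1/3)) = 0.50880
  P(3)·log₂(P(3)/Q(3)) = (1/30)·log₂((1/30)/(1/3)) = -0.11073

D_KL(P||Q) = 0.05042 + 0.50880 - 0.11073 = 0.44849 ≈ 0.4485 bits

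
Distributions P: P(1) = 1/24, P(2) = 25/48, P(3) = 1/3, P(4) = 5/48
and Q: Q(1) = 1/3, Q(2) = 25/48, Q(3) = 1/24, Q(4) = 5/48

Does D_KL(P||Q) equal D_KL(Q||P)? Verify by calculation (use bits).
D_KL(P||Q) = 0.8750 bits, D_KL(Q||P) = 0.8750 bits. Yes — for this pair D_KL(P||Q) = D_KL(Q||P).

D_KL(P||Q) = Σ P(x) log₂(P(x)/Q(x))

Computing term by term:
  P(1)·log₂(P(1)/Q(1)) = (1/24)·log₂((1/24)/(1/3)) = -0.12500
  P(2)·log₂(P(2)/Q(2)) = (25/48)·log₂((25/48)/(25/48)) = 0.00000
  P(3)·log₂(P(3)/Q(3)) = (1/3)·log₂((1/3)/(1/24)) = 1.00000
  P(4)·log₂(P(4)/Q(4)) = (5/48)·log₂((5/48)/(5/48)) = 0.00000

D_KL(P||Q) = -0.12500 + 0.00000 + 1.00000 + 0.00000 = 0.87500 ≈ 0.8750 bits

D_KL(Q||P) = Σ Q(x) log₂(Q(x)/P(x))

Computing term by term:
  Q(1)·log₂(Q(1)/P(1)) = (1/3)·log₂((1/3)/(1/24)) = 1.00000
  Q(2)·log₂(Q(2)/P(2)) = (25/48)·log₂((25/48)/(25/48)) = 0.00000
  Q(3)·log₂(Q(3)/P(3)) = (1/24)·log₂((1/24)/(1/3)) = -0.12500
  Q(4)·log₂(Q(4)/P(4)) = (5/48)·log₂((5/48)/(5/48)) = 0.00000

D_KL(Q||P) = 1.00000 + 0.00000 - 0.12500 + 0.00000 = 0.87500 ≈ 0.8750 bits

These ARE equal here. Q is P with outcomes relabeled (Q(1) = P(3), Q(3) = P(1)) by a relabeling that is its own inverse, so the two sums contain exactly the same terms in a different order. This is a special case — KL divergence is not symmetric in general: D_KL(P||Q) ≠ D_KL(Q||P) for most P, Q.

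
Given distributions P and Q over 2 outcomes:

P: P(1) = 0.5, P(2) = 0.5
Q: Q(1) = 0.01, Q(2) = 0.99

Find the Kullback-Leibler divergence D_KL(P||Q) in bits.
2.3292 bits

D_KL(P||Q) = Σ P(x) log₂(P(x)/Q(x))

Computing term by term:
  P(1)·log₂(P(1)/Q(1)) = 0.5·log₂(0.5/0.01) = 2.82193
  P(2)·log₂(P(2)/Q(2)) = 0.5·log₂(0.5/0.99) = -0.49275

D_KL(P||Q) = 2.82193 - 0.49275 = 2.32918 ≈ 2.3292 bits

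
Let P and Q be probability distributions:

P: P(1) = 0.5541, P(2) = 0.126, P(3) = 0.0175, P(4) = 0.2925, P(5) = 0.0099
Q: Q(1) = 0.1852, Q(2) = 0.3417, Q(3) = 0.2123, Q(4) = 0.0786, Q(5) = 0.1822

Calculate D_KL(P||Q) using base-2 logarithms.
1.1446 bits

D_KL(P||Q) = Σ P(x) log₂(P(x)/Q(x))

Computing term by term:
  P(1)·log₂(P(1)/Q(1)) = 0.5541·log₂(0.5541/0.1852) = 0.87607
  P(2)·log₂(P(2)/Q(2)) = 0.126·log₂(0.126/0.3417) = -0.18135
  P(3)·log₂(P(3)/Q(3)) = 0.0175·log₂(0.0175/0.2123) = -0.06301
  P(4)·log₂(P(4)/Q(4)) = 0.2925·log₂(0.2925/0.0786) = 0.55453
  P(5)·log₂(P(5)/Q(5)) = 0.0099·log₂(0.0099/0.1822) = -0.04160

D_KL(P||Q) = 0.87607 - 0.18135 - 0.06301 + 0.55453 - 0.04160 = 1.14464 ≈ 1.1446 bits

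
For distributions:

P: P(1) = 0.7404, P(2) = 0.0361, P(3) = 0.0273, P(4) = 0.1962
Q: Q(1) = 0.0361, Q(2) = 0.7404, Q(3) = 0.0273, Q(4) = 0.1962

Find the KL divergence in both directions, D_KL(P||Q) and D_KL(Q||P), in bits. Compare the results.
D_KL(P||Q) = 3.0695 bits, D_KL(Q||P) = 3.0695 bits. The two directions give exactly the same value for this pair.

D_KL(P||Q) = Σ P(x) log₂(P(x)/Q(x))

Computing term by term:
  P(1)·log₂(P(1)/Q(1)) = 0.7404·log₂(0.7404/0.0361) = 3.22684
  P(2)·log₂(P(2)/Q(2)) = 0.0361·log₂(0.0361/0.7404) = -0.15733
  P(3)·log₂(P(3)/Q(3)) = 0.0273·log₂(0.0273/0.0273) = 0.00000
  P(4)·log₂(P(4)/Q(4)) = 0.1962·log₂(0.1962/0.1962) = 0.00000

D_KL(P||Q) = 3.22684 - 0.15733 + 0.00000 + 0.00000 = 3.06951 ≈ 3.0695 bits

D_KL(Q||P) = Σ Q(x) log₂(Q(x)/P(x))

Computing term by term:
  Q(1)·log₂(Q(1)/P(1)) = 0.0361·log₂(0.0361/0.7404) = -0.15733
  Q(2)·log₂(Q(2)/P(2)) = 0.7404·log₂(0.7404/0.0361) = 3.22684
  Q(3)·log₂(Q(3)/P(3)) = 0.0273·log₂(0.0273/0.0273) = 0.00000
  Q(4)·log₂(Q(4)/P(4)) = 0.1962·log₂(0.1962/0.1962) = 0.00000

D_KL(Q||P) = -0.15733 + 3.22684 + 0.00000 + 0.00000 = 3.06951 ≈ 3.0695 bits

These ARE equal here. Q is P with outcomes relabeled (Q(1) = P(2), Q(2) = P(1)) by a relabeling that is its own inverse, so the two sums contain exactly the same terms in a different order. This is a special case — KL divergence is not symmetric in general: D_KL(P||Q) ≠ D_KL(Q||P) for most P, Q.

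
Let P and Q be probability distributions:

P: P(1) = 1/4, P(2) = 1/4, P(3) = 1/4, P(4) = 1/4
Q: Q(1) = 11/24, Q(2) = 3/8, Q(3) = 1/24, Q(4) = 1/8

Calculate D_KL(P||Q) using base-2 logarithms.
0.5314 bits

D_KL(P||Q) = Σ P(x) log₂(P(x)/Q(x))

Computing term by term:
  P(1)·log₂(P(1)/Q(1)) = (1/4)·log₂((1/4)/(11/24)) = -0.21862
  P(2)·log₂(P(2)/Q(2)) = (1/4)·log₂((1/4)/(3/8)) = -0.14624
  P(3)·log₂(P(3)/Q(3)) = (1/4)·log₂((1/4)/(1/24)) = 0.64624
  P(4)·log₂(P(4)/Q(4)) = (1/4)·log₂((1/4)/(1/8)) = 0.25000

D_KL(P||Q) = -0.21862 - 0.14624 + 0.64624 + 0.25000 = 0.53138 ≈ 0.5314 bits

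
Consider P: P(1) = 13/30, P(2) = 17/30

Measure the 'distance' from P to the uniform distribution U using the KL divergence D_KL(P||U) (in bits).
0.0129 bits

U(i) = 1/2 for all i

D_KL(P||U) = Σ P(x) log₂(P(x) / (1/2))
           = Σ P(x) log₂(P(x)) + log₂(2)
           = log₂(2) - H(P)

H(P) = -Σ P(x) log₂(P(x)):
  -P(1)·log₂(P(1)) = -(13/30)·log₂(13/30) = 0.52280
  -P(2)·log₂(P(2)) = -(17/30)·log₂(17/30) = 0.46434
H(P) = 0.52280 + 0.46434 = 0.98714 bits

log₂(2) = 1.00000 bits

D_KL(P||U) = 1.00000 - 0.98714 = 0.01286 ≈ 0.0129 bits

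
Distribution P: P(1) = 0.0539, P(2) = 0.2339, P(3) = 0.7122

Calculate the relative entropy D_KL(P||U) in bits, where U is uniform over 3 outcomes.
0.5189 bits

U(i) = 1/3 for all i

D_KL(P||U) = Σ P(x) log₂(P(x) / (1/3))
           = Σ P(x) log₂(P(x)) + log₂(3)
           = log₂(3) - H(P)

H(P) = -Σ P(x) log₂(P(x)):
  -P(1)·log₂(P(1)) = -(0.0539)·log₂(0.0539) = 0.22711
  -P(2)·log₂(P(2)) = -(0.2339)·log₂(0.2339) = 0.49026
  -P(3)·log₂(P(3)) = -(0.7122)·log₂(0.7122) = 0.34873
H(P) = 0.22711 + 0.49026 + 0.34873 = 1.06610 bits

log₂(3) = 1.58496 bits

D_KL(P||U) = 1.58496 - 1.06610 = 0.51886 ≈ 0.5189 bits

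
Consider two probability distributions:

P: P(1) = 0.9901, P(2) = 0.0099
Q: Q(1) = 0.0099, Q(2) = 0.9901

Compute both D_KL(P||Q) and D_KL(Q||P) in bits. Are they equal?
D_KL(P||Q) = 6.5125 bits, D_KL(Q||P) = 6.5125 bits. Yes, in this case they are equal (although KL divergence is not symmetric in general).

D_KL(P||Q) = Σ P(x) log₂(P(x)/Q(x))

Computing term by term:
  P(1)·log₂(P(1)/Q(1)) = 0.9901·log₂(0.9901/0.0099) = 6.57823
  P(2)·log₂(P(2)/Q(2)) = 0.0099·log₂(0.0099/0.9901) = -0.06578

D_KL(P||Q) = 6.57823 - 0.06578 = 6.51245 ≈ 6.5125 bits

D_KL(Q||P) = Σ Q(x) log₂(Q(x)/P(x))

Computing term by term:
  Q(1)·log₂(Q(1)/P(1)) = 0.0099·log₂(0.0099/0.9901) = -0.06578
  Q(2)·log₂(Q(2)/P(2)) = 0.9901·log₂(0.9901/0.0099) = 6.57823

D_KL(Q||P) = -0.06578 + 6.57823 = 6.51245 ≈ 6.5125 bits

These ARE equal here. Q is P with outcomes relabeled (Q(1) = P(2), Q(2) = P(1)) by a relabeling that is its own inverse, so the two sums contain exactly the same terms in a different order. This is a special case — KL divergence is not symmetric in general: D_KL(P||Q) ≠ D_KL(Q||P) for most P, Q.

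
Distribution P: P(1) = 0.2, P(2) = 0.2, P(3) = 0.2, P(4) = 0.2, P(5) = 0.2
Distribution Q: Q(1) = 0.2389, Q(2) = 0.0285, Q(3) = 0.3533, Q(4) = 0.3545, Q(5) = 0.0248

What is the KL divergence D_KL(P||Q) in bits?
0.7839 bits

D_KL(P||Q) = Σ P(x) log₂(P(x)/Q(x))

Computing term by term:
  P(1)·log₂(P(1)/Q(1)) = 0.2·log₂(0.2/0.2389) = -0.05128
  P(2)·log₂(P(2)/Q(2)) = 0.2·log₂(0.2/0.0285) = 0.56219
  P(3)·log₂(P(3)/Q(3)) = 0.2·log₂(0.2/0.3533) = -0.16418
  P(4)·log₂(P(4)/Q(4)) = 0.2·log₂(0.2/0.3545) = -0.16516
  P(5)·log₂(P(5)/Q(5)) = 0.2·log₂(0.2/0.0248) = 0.60232

D_KL(P||Q) = -0.05128 + 0.56219 - 0.16418 - 0.16516 + 0.60232 = 0.78389 ≈ 0.7839 bits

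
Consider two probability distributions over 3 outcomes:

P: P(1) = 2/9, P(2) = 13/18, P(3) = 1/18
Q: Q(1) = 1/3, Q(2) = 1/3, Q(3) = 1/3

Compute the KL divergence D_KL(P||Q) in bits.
0.5320 bits

D_KL(P||Q) = Σ P(x) log₂(P(x)/Q(x))

Computing term by term:
  P(1)·log₂(P(1)/Q(1)) = (2/9)·log₂((2/9)/(1/3)) = -0.12999
  P(2)·log₂(P(2)/Q(2)) = (13/18)·log₂((13/18)/(1/3)) = 0.80562
  P(3)·log₂(P(3)/Q(3)) = (1/18)·log₂((1/18)/(1/3)) = -0.14361

D_KL(P||Q) = -0.12999 + 0.80562 - 0.14361 = 0.53202 ≈ 0.5320 bits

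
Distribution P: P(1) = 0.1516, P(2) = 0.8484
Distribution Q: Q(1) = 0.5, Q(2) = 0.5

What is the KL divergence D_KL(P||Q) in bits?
0.3862 bits

D_KL(P||Q) = Σ P(x) log₂(P(x)/Q(x))

Computing term by term:
  P(1)·log₂(P(1)/Q(1)) = 0.1516·log₂(0.1516/0.5) = -0.26100
  P(2)·log₂(P(2)/Q(2)) = 0.8484·log₂(0.8484/0.5) = 0.64717

D_KL(P||Q) = -0.26100 + 0.64717 = 0.38617 ≈ 0.3862 bits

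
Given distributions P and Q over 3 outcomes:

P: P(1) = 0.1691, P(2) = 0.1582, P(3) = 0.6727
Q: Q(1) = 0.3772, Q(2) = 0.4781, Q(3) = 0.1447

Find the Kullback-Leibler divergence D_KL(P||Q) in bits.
1.0432 bits

D_KL(P||Q) = Σ P(x) log₂(P(x)/Q(x))

Computing term by term:
  P(1)·log₂(P(1)/Q(1)) = 0.1691·log₂(0.1691/0.3772) = -0.19573
  P(2)·log₂(P(2)/Q(2)) = 0.1582·log₂(0.1582/0.4781) = -0.25242
  P(3)·log₂(P(3)/Q(3)) = 0.6727·log₂(0.6727/0.1447) = 1.49131

D_KL(P||Q) = -0.19573 - 0.25242 + 1.49131 = 1.04316 ≈ 1.0432 bits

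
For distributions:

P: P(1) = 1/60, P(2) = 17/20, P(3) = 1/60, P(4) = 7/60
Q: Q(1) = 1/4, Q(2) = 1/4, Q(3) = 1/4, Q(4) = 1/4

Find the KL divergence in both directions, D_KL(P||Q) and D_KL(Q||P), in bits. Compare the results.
D_KL(P||Q) = 1.2422 bits, D_KL(Q||P) = 1.7869 bits. D_KL(Q||P) is larger than D_KL(P||Q) by 0.5447 bits; the two directions differ.

D_KL(P||Q) = Σ P(x) log₂(P(x)/Q(x))

Computing term by term:
  P(1)·log₂(P(1)/Q(1)) = (1/60)·log₂((1/60)/(1/4)) = -0.06511
  P(2)·log₂(P(2)/Q(2)) = (17/20)·log₂((17/20)/(1/4)) = 1.50070
  P(3)·log₂(P(3)/Q(3)) = (1/60)·log₂((1/60)/(1/4)) = -0.06511
  P(4)·log₂(P(4)/Q(4)) = (7/60)·log₂((7/60)/(1/4)) = -0.12828

D_KL(P||Q) = -0.06511 + 1.50070 - 0.06511 - 0.12828 = 1.24220 ≈ 1.2422 bits

D_KL(Q||P) = Σ Q(x) log₂(Q(x)/P(x))

Computing term by term:
  Q(1)·log₂(Q(1)/P(1)) = (1/4)·log₂((1/4)/(1/60)) = 0.97672
  Q(2)·log₂(Q(2)/P(2)) = (1/4)·log₂((1/4)/(17/20)) = -0.44138
  Q(3)·log₂(Q(3)/P(3)) = (1/4)·log₂((1/4)/(1/60)) = 0.97672
  Q(4)·log₂(Q(4)/P(4)) = (1/4)·log₂((1/4)/(7/60)) = 0.27488

D_KL(Q||P) = 0.97672 - 0.44138 + 0.97672 + 0.27488 = 1.78694 ≈ 1.7869 bits

These are NOT equal (difference: 0.5447 bits). KL divergence is asymmetric: D_KL(P||Q) ≠ D_KL(Q||P) in general.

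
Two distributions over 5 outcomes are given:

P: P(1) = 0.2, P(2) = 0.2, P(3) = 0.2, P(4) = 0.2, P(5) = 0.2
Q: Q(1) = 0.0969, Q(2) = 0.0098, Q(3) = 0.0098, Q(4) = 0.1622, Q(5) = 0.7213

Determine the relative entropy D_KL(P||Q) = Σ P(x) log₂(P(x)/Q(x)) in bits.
1.6398 bits

D_KL(P||Q) = Σ P(x) log₂(P(x)/Q(x))

Computing term by term:
  P(1)·log₂(P(1)/Q(1)) = 0.2·log₂(0.2/0.0969) = 0.20909
  P(2)·log₂(P(2)/Q(2)) = 0.2·log₂(0.2/0.0098) = 0.87021
  P(3)·log₂(P(3)/Q(3)) = 0.2·log₂(0.2/0.0098) = 0.87021
  P(4)·log₂(P(4)/Q(4)) = 0.2·log₂(0.2/0.1622) = 0.06045
  P(5)·log₂(P(5)/Q(5)) = 0.2·log₂(0.2/0.7213) = -0.37012

D_KL(P||Q) = 0.20909 + 0.87021 + 0.87021 + 0.06045 - 0.37012 = 1.63984 ≈ 1.6398 bits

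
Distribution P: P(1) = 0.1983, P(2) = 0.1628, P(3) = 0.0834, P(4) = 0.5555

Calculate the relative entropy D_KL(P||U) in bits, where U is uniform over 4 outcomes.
0.3407 bits

U(i) = 1/4 for all i

D_KL(P||U) = Σ P(x) log₂(P(x) / (1/4))
           = Σ P(x) log₂(P(x)) + log₂(4)
           = log₂(4) - H(P)

H(P) = -Σ P(x) log₂(P(x)):
  -P(1)·log₂(P(1)) = -(0.1983)·log₂(0.1983) = 0.46288
  -P(2)·log₂(P(2)) = -(0.1628)·log₂(0.1628) = 0.42635
  -P(3)·log₂(P(3)) = -(0.0834)·log₂(0.0834) = 0.29889
  -P(4)·log₂(P(4)) = -(0.5555)·log₂(0.5555) = 0.47114
H(P) = 0.46288 + 0.42635 + 0.29889 + 0.47114 = 1.65926 bits

log₂(4) = 2.00000 bits

D_KL(P||U) = 2.00000 - 1.65926 = 0.34074 ≈ 0.3407 bits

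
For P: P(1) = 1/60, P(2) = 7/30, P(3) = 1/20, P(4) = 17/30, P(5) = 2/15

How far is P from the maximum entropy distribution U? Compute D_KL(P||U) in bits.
0.6656 bits

U(i) = 1/5 for all i

D_KL(P||U) = Σ P(x) log₂(P(x) / (1/5))
           = Σ P(x) log₂(P(x)) + log₂(5)
           = log₂(5) - H(P)

H(P) = -Σ P(x) log₂(P(x)):
  -P(1)·log₂(P(1)) = -(1/60)·log₂(1/60) = 0.09845
  -P(2)·log₂(P(2)) = -(7/30)·log₂(7/30) = 0.48989
  -P(3)·log₂(P(3)) = -(1/20)·log₂(1/20) = 0.21610
  -P(4)·log₂(P(4)) = -(17/30)·log₂(17/30) = 0.46434
  -P(5)·log₂(P(5)) = -(2/15)·log₂(2/15) = 0.38759
H(P) = 0.09845 + 0.48989 + 0.21610 + 0.46434 + 0.38759 = 1.65637 bits

log₂(5) = 2.32193 bits

D_KL(P||U) = 2.32193 - 1.65637 = 0.66556 ≈ 0.6656 bits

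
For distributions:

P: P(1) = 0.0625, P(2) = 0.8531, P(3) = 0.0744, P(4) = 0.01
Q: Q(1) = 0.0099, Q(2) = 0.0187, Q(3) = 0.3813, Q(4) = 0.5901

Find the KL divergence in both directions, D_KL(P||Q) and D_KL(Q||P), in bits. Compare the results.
D_KL(P||Q) = 4.6339 bits, D_KL(Q||P) = 4.2410 bits. D_KL(P||Q) is larger than D_KL(Q||P) by 0.3929 bits; the two directions differ.

D_KL(P||Q) = Σ P(x) log₂(P(x)/Q(x))

Computing term by term:
  P(1)·log₂(P(1)/Q(1)) = 0.0625·log₂(0.0625/0.0099) = 0.16615
  P(2)·log₂(P(2)/Q(2)) = 0.8531·log₂(0.8531/0.0187) = 4.70195
  P(3)·log₂(P(3)/Q(3)) = 0.0744·log₂(0.0744/0.3813) = -0.17540
  P(4)·log₂(P(4)/Q(4)) = 0.01·log₂(0.01/0.5901) = -0.05883

D_KL(P||Q) = 0.16615 + 4.70195 - 0.17540 - 0.05883 = 4.63387 ≈ 4.6339 bits

D_KL(Q||P) = Σ Q(x) log₂(Q(x)/P(x))

Computing term by term:
  Q(1)·log₂(Q(1)/P(1)) = 0.0099·log₂(0.0099/0.0625) = -0.02632
  Q(2)·log₂(Q(2)/P(2)) = 0.0187·log₂(0.0187/0.8531) = -0.10307
  Q(3)·log₂(Q(3)/P(3)) = 0.3813·log₂(0.3813/0.0744) = 0.89893
  Q(4)·log₂(Q(4)/P(4)) = 0.5901·log₂(0.5901/0.01) = 3.47149

D_KL(Q||P) = -0.02632 - 0.10307 + 0.89893 + 3.47149 = 4.24103 ≈ 4.2410 bits

These are NOT equal (difference: 0.3929 bits). KL divergence is asymmetric: D_KL(P||Q) ≠ D_KL(Q||P) in general.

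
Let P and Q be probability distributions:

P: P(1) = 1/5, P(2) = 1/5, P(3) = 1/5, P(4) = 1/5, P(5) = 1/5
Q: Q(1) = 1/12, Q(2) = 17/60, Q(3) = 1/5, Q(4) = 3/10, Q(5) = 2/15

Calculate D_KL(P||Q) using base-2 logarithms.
0.1521 bits

D_KL(P||Q) = Σ P(x) log₂(P(x)/Q(x))

Computing term by term:
  P(1)·log₂(P(1)/Q(1)) = (1/5)·log₂((1/5)/(1/12)) = 0.25261
  P(2)·log₂(P(2)/Q(2)) = (1/5)·log₂((1/5)/(17/60)) = -0.10050
  P(3)·log₂(P(3)/Q(3)) = (1/5)·log₂((1/5)/(1/5)) = 0.00000
  P(4)·log₂(P(4)/Q(4)) = (1/5)·log₂((1/5)/(3/10)) = -0.11699
  P(5)·log₂(P(5)/Q(5)) = (1/5)·log₂((1/5)/(2/15)) = 0.11699

D_KL(P||Q) = 0.25261 - 0.10050 + 0.00000 - 0.11699 + 0.11699 = 0.15211 ≈ 0.1521 bits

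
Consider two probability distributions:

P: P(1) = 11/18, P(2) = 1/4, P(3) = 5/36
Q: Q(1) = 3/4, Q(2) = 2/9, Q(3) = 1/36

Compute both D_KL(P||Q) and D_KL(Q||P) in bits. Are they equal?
D_KL(P||Q) = 0.1844 bits, D_KL(Q||P) = 0.1193 bits. No, they are not equal.

D_KL(P||Q) = Σ P(x) log₂(P(x)/Q(x))

Computing term by term:
  P(1)·log₂(P(1)/Q(1)) = (11/18)·log₂((11/18)/(3/4)) = -0.18056
  P(2)·log₂(P(2)/Q(2)) = (1/4)·log₂((1/4)/(2/9)) = 0.04248
  P(3)·log₂(P(3)/Q(3)) = (5/36)·log₂((5/36)/(1/36)) = 0.32249

D_KL(P||Q) = -0.18056 + 0.04248 + 0.32249 = 0.18441 ≈ 0.1844 bits

D_KL(Q||P) = Σ Q(x) log₂(Q(x)/P(x))

Computing term by term:
  Q(1)·log₂(Q(1)/P(1)) = (3/4)·log₂((3/4)/(11/18)) = 0.22159
  Q(2)·log₂(Q(2)/P(2)) = (2/9)·log₂((2/9)/(1/4)) = -0.03776
  Q(3)·log₂(Q(3)/P(3)) = (1/36)·log₂((1/36)/(5/36)) = -0.06450

D_KL(Q||P) = 0.22159 - 0.03776 - 0.06450 = 0.11933 ≈ 0.1193 bits

These are NOT equal (difference: 0.0651 bits). KL divergence is asymmetric: D_KL(P||Q) ≠ D_KL(Q||P) in general.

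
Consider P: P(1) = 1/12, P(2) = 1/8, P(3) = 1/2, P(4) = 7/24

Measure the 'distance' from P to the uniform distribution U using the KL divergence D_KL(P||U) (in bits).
0.3078 bits

U(i) = 1/4 for all i

D_KL(P||U) = Σ P(x) log₂(P(x) / (1/4))
           = Σ P(x) log₂(P(x)) + log₂(4)
           = log₂(4) - H(P)

H(P) = -Σ P(x) log₂(P(x)):
  -P(1)·log₂(P(1)) = -(1/12)·log₂(1/12) = 0.29875
  -P(2)·log₂(P(2)) = -(1/8)·log₂(1/8) = 0.37500
  -P(3)·log₂(P(3)) = -(1/2)·log₂(1/2) = 0.50000
  -P(4)·log₂(P(4)) = -(7/24)·log₂(7/24) = 0.51847
H(P) = 0.29875 + 0.37500 + 0.50000 + 0.51847 = 1.69222 bits

log₂(4) = 2.00000 bits

D_KL(P||U) = 2.00000 - 1.69222 = 0.30778 ≈ 0.3078 bits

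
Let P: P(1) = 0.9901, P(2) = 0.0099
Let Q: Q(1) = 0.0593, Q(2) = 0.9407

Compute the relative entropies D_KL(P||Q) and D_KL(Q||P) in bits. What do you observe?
D_KL(P||Q) = 3.9562 bits, D_KL(Q||P) = 5.9397 bits. The two directions give different values (D_KL(Q||P) exceeds D_KL(P||Q) by 1.9835 bits): KL divergence is asymmetric.

D_KL(P||Q) = Σ P(x) log₂(P(x)/Q(x))

Computing term by term:
  P(1)·log₂(P(1)/Q(1)) = 0.9901·log₂(0.9901/0.0593) = 4.02126
  P(2)·log₂(P(2)/Q(2)) = 0.0099·log₂(0.0099/0.9407) = -0.06504

D_KL(P||Q) = 4.02126 - 0.06504 = 3.95622 ≈ 3.9562 bits

D_KL(Q||P) = Σ Q(x) log₂(Q(x)/P(x))

Computing term by term:
  Q(1)·log₂(Q(1)/P(1)) = 0.0593·log₂(0.0593/0.9901) = -0.24085
  Q(2)·log₂(Q(2)/P(2)) = 0.9407·log₂(0.9407/0.0099) = 6.18055

D_KL(Q||P) = -0.24085 + 6.18055 = 5.93970 ≈ 5.9397 bits

These are NOT equal (difference: 1.9835 bits). KL divergence is asymmetric: D_KL(P||Q) ≠ D_KL(Q||P) in general.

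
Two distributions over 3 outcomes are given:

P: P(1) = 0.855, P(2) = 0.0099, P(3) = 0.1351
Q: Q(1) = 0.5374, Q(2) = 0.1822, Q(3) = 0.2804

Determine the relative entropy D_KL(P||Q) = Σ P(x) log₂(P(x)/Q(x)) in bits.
0.3889 bits

D_KL(P||Q) = Σ P(x) log₂(P(x)/Q(x))

Computing term by term:
  P(1)·log₂(P(1)/Q(1)) = 0.855·log₂(0.855/0.5374) = 0.57279
  P(2)·log₂(P(2)/Q(2)) = 0.0099·log₂(0.0099/0.1822) = -0.04160
  P(3)·log₂(P(3)/Q(3)) = 0.1351·log₂(0.1351/0.2804) = -0.14232

D_KL(P||Q) = 0.57279 - 0.04160 - 0.14232 = 0.38887 ≈ 0.3889 bits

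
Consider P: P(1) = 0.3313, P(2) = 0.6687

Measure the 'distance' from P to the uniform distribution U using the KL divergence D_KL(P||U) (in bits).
0.0838 bits

U(i) = 1/2 for all i

D_KL(P||U) = Σ P(x) log₂(P(x) / (1/2))
           = Σ P(x) log₂(P(x)) + log₂(2)
           = log₂(2) - H(P)

H(P) = -Σ P(x) log₂(P(x)):
  -P(1)·log₂(P(1)) = -(0.3313)·log₂(0.3313) = 0.52802
  -P(2)·log₂(P(2)) = -(0.6687)·log₂(0.6687) = 0.38823
H(P) = 0.52802 + 0.38823 = 0.91625 bits

log₂(2) = 1.00000 bits

D_KL(P||U) = 1.00000 - 0.91625 = 0.08375 ≈ 0.0838 bits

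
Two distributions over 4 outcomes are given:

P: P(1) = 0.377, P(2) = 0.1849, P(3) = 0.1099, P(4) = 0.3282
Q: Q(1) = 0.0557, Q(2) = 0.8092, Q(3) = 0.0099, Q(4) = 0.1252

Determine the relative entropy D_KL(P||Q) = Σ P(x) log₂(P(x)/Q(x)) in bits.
1.4842 bits

D_KL(P||Q) = Σ P(x) log₂(P(x)/Q(x))

Computing term by term:
  P(1)·log₂(P(1)/Q(1)) = 0.377·log₂(0.377/0.0557) = 1.04007
  P(2)·log₂(P(2)/Q(2)) = 0.1849·log₂(0.1849/0.8092) = -0.39379
  P(3)·log₂(P(3)/Q(3)) = 0.1099·log₂(0.1099/0.0099) = 0.38164
  P(4)·log₂(P(4)/Q(4)) = 0.3282·log₂(0.3282/0.1252) = 0.45631

D_KL(P||Q) = 1.04007 - 0.39379 + 0.38164 + 0.45631 = 1.48423 ≈ 1.4842 bits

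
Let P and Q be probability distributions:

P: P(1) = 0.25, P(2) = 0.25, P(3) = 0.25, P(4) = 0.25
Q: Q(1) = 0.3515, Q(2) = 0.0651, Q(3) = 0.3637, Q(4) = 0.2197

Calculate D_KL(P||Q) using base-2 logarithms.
0.2738 bits

D_KL(P||Q) = Σ P(x) log₂(P(x)/Q(x))

Computing term by term:
  P(1)·log₂(P(1)/Q(1)) = 0.25·log₂(0.25/0.3515) = -0.12290
  P(2)·log₂(P(2)/Q(2)) = 0.25·log₂(0.25/0.0651) = 0.48530
  P(3)·log₂(P(3)/Q(3)) = 0.25·log₂(0.25/0.3637) = -0.13521
  P(4)·log₂(P(4)/Q(4)) = 0.25·log₂(0.25/0.2197) = 0.04660

D_KL(P||Q) = -0.12290 + 0.48530 - 0.13521 + 0.04660 = 0.27379 ≈ 0.2738 bits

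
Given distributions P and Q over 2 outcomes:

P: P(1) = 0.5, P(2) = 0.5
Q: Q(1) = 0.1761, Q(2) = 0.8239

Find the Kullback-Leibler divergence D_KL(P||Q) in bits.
0.3925 bits

D_KL(P||Q) = Σ P(x) log₂(P(x)/Q(x))

Computing term by term:
  P(1)·log₂(P(1)/Q(1)) = 0.5·log₂(0.5/0.1761) = 0.75277
  P(2)·log₂(P(2)/Q(2)) = 0.5·log₂(0.5/0.8239) = -0.36027

D_KL(P||Q) = 0.75277 - 0.36027 = 0.39250 ≈ 0.3925 bits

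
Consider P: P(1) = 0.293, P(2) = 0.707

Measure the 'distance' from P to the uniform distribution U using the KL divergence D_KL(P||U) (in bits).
0.1274 bits

U(i) = 1/2 for all i

D_KL(P||U) = Σ P(x) log₂(P(x) / (1/2))
           = Σ P(x) log₂(P(x)) + log₂(2)
           = log₂(2) - H(P)

H(P) = -Σ P(x) log₂(P(x)):
  -P(1)·log₂(P(1)) = -(0.293)·log₂(0.293) = 0.51891
  -P(2)·log₂(P(2)) = -(0.707)·log₂(0.707) = 0.35365
H(P) = 0.51891 + 0.35365 = 0.87256 bits

log₂(2) = 1.00000 bits

D_KL(P||U) = 1.00000 - 0.87256 = 0.12744 ≈ 0.1274 bits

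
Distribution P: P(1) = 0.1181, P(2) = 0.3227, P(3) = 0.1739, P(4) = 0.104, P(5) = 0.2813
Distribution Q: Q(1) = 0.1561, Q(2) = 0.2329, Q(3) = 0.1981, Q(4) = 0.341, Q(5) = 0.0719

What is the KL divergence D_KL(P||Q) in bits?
0.4470 bits

D_KL(P||Q) = Σ P(x) log₂(P(x)/Q(x))

Computing term by term:
  P(1)·log₂(P(1)/Q(1)) = 0.1181·log₂(0.1181/0.1561) = -0.04753
  P(2)·log₂(P(2)/Q(2)) = 0.3227·log₂(0.3227/0.2329) = 0.15182
  P(3)·log₂(P(3)/Q(3)) = 0.1739·log₂(0.1739/0.1981) = -0.03269
  P(4)·log₂(P(4)/Q(4)) = 0.104·log₂(0.104/0.341) = -0.17817
  P(5)·log₂(P(5)/Q(5)) = 0.2813·log₂(0.2813/0.0719) = 0.55361

D_KL(P||Q) = -0.04753 + 0.15182 - 0.03269 - 0.17817 + 0.55361 = 0.44704 ≈ 0.4470 bits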